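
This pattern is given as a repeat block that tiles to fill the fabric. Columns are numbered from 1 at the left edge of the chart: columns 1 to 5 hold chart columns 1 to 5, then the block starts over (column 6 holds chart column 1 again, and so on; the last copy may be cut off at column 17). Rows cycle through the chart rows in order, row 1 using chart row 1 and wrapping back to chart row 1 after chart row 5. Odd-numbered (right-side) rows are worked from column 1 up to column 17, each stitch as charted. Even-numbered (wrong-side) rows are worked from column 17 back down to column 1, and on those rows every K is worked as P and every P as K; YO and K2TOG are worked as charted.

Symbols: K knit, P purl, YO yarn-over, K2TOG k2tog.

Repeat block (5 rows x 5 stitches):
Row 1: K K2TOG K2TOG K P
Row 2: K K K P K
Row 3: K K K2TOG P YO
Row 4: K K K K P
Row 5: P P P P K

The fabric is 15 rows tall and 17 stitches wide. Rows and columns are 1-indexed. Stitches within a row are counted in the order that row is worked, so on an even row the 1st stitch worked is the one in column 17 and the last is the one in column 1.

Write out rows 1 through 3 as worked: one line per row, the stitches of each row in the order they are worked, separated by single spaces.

Row 1: chart row 1, RS - tile across columns 1-17 and work as-is.
Row 2: chart row 2, WS - tiled (columns 1-17): K K K P K K K K P K K K K P K K K; work from column 17 back to 1 with K<->P swapped.
Row 3: chart row 3, RS - tile across columns 1-17 and work as-is.

== ROWS AS WORKED ==
K K2TOG K2TOG K P K K2TOG K2TOG K P K K2TOG K2TOG K P K K2TOG
P P P K P P P P K P P P P K P P P
K K K2TOG P YO K K K2TOG P YO K K K2TOG P YO K K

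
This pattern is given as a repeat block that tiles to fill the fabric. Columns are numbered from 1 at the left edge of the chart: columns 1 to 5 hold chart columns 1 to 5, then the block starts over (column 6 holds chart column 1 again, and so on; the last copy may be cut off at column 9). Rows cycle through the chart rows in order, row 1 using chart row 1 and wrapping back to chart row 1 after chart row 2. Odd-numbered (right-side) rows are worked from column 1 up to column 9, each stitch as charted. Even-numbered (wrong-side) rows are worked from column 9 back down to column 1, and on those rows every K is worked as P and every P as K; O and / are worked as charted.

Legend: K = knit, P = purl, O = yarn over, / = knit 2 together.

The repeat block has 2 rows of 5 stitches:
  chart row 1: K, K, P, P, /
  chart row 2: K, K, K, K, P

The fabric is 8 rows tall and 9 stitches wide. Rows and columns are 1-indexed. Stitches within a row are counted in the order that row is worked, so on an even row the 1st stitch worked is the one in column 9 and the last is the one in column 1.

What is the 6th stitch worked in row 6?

Stitch:
P

Derivation:
For row 6: chart row = ((6-1) mod 2) + 1 = 2; this is a WS (even) row.
Chart row 2 tiled across columns 1-9: K K K K P K K K K
Wrong side: read the tiled row from column 9 down to 1 and exchange K with P (leave O, /).
Row 6 as worked: P P P P K P P P P
The 6th stitch worked is P.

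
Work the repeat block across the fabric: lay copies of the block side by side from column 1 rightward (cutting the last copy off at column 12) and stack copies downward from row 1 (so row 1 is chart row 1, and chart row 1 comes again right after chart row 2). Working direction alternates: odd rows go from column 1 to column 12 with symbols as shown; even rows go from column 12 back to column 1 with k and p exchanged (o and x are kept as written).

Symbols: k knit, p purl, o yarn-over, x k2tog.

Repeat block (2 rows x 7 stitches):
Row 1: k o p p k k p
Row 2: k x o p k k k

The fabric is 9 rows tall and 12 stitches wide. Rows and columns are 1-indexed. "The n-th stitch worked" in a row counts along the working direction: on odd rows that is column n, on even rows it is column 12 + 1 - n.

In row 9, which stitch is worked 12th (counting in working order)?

Result:
k

Derivation:
For row 9: chart row = ((9-1) mod 2) + 1 = 1; this is a RS (odd) row.
Chart row 1 tiled across columns 1-12: k o p p k k p k o p p k
RS row: no reversal, no swap; stitch n worked = column n.
The 12th stitch worked is k.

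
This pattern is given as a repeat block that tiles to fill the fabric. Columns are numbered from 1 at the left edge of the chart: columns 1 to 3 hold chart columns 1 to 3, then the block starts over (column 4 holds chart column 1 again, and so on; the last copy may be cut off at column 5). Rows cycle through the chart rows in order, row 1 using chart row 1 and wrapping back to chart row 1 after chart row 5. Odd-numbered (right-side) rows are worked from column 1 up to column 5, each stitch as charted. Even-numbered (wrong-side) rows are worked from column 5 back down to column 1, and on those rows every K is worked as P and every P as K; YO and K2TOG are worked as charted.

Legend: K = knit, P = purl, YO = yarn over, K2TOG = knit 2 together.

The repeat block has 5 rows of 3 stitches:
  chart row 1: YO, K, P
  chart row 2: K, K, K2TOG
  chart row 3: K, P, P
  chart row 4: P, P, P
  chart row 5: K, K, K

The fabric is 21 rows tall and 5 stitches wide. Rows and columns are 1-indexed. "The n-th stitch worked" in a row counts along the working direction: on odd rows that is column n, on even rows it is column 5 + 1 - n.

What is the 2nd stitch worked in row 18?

Stitch:
P

Derivation:
Row 18 uses chart row ((18-1) mod 5)+1 = 3. Row 18 is even, so WS.
Chart row 3 tiled across columns 1-5: K P P K P
WS row: flip the tiled sequence (start at column 5) and apply K<->P; YO and K2TOG stay.
Row 18 as worked: K P K K P
Stitch 2 in working order -> P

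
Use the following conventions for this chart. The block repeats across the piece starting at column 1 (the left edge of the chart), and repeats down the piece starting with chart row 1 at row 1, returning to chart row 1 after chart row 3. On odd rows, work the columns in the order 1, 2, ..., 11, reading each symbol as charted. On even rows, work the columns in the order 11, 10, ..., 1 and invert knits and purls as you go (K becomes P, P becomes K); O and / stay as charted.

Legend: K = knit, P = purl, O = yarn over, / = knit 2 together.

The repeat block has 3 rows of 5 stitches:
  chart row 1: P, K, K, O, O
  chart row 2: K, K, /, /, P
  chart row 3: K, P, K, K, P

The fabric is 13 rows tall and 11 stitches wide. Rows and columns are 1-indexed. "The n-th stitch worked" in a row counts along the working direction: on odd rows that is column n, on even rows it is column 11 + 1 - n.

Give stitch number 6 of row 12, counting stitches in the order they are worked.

Row 12: (12-1) mod 3 = 2, so use chart row 3. Even row -> WS.
Chart row 3 tiled across columns 1-11: K P K K P K P K K P K
WS: work from column 11 back to column 1 (reverse the tiled row), swapping K<->P (O and / unchanged).
Row 12 as worked: P K P P K P K P P K P
Counting 6 along the worked row gives P.

== STITCH ==
P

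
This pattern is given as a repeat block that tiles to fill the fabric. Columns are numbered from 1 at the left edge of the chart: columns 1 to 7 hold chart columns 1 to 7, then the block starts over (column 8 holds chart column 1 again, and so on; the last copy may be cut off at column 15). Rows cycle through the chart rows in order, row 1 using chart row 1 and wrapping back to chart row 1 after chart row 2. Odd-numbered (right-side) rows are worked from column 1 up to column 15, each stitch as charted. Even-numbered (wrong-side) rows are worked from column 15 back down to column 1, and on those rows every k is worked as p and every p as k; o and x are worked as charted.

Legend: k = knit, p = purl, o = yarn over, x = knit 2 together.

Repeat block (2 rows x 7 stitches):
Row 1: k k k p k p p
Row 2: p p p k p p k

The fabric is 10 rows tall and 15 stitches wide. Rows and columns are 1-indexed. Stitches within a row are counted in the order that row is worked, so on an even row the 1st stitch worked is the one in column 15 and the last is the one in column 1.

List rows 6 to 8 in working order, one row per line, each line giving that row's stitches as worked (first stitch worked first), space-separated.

Row 6: chart row 2, WS - tiled (columns 1-15): p p p k p p k p p p k p p k p; work from column 15 back to 1 with k<->p swapped.
Row 7: chart row 1, RS - tile across columns 1-15 and work as-is.
Row 8: chart row 2, WS - tiled (columns 1-15): p p p k p p k p p p k p p k p; work from column 15 back to 1 with k<->p swapped.

Result:
k p k k p k k k p k k p k k k
k k k p k p p k k k p k p p k
k p k k p k k k p k k p k k k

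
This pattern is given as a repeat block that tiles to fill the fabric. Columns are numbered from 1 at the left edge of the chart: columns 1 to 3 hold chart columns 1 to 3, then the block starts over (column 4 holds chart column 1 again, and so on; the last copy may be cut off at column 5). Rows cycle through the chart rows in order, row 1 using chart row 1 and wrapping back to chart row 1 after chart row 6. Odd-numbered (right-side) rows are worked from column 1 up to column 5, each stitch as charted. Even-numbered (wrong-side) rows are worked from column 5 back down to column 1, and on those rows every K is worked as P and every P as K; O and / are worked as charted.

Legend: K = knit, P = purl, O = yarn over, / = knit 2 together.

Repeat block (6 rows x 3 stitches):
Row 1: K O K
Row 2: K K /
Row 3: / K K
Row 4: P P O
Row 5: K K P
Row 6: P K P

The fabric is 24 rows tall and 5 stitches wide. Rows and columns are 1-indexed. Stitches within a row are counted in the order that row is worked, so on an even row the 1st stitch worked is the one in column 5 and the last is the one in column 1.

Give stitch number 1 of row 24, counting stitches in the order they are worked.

Row 24: (24-1) mod 6 = 5, so use chart row 6. Even row -> WS.
Chart row 6 tiled across columns 1-5: P K P P K
WS row: flip the tiled sequence (start at column 5) and apply K<->P; O and / stay.
Row 24 as worked: P K K P K
Counting 1 along the worked row gives P.

Result:
P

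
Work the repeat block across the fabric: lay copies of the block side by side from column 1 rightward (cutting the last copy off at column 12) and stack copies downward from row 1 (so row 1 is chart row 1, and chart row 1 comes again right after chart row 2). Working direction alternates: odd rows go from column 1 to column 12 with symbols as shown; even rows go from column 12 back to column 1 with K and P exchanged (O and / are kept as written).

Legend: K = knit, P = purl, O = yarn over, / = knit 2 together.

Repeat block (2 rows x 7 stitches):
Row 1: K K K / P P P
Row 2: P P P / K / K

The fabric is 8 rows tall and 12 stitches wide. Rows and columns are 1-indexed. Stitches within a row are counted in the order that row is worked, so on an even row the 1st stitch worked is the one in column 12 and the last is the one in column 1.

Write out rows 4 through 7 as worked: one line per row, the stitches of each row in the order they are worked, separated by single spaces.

Result:
P / K K K P / P / K K K
K K K / P P P K K K / P
P / K K K P / P / K K K
K K K / P P P K K K / P

Derivation:
Row 4: chart row 2, WS - tiled (columns 1-12): P P P / K / K P P P / K; work from column 12 back to 1 with K<->P swapped.
Row 5: chart row 1, RS - tile across columns 1-12 and work as-is.
Row 6: chart row 2, WS - tiled (columns 1-12): P P P / K / K P P P / K; work from column 12 back to 1 with K<->P swapped.
Row 7: chart row 1, RS - tile across columns 1-12 and work as-is.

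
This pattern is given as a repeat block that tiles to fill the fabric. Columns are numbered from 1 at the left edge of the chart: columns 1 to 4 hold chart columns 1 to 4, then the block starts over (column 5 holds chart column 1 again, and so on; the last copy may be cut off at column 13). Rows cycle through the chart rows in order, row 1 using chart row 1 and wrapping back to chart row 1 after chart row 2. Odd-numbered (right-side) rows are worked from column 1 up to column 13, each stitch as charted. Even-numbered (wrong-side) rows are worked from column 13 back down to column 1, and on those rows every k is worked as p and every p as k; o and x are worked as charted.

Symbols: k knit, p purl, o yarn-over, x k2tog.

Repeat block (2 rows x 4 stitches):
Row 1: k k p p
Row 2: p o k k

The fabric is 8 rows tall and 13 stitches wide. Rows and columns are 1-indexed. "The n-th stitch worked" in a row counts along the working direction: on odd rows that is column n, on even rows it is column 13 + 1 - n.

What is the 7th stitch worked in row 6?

For row 6: chart row = ((6-1) mod 2) + 1 = 2; this is a WS (even) row.
Chart row 2 tiled across columns 1-13: p o k k p o k k p o k k p
WS row: flip the tiled sequence (start at column 13) and apply k<->p; o and x stay.
Row 6 as worked: k p p o k p p o k p p o k
Counting 7 along the worked row gives p.

Stitch:
p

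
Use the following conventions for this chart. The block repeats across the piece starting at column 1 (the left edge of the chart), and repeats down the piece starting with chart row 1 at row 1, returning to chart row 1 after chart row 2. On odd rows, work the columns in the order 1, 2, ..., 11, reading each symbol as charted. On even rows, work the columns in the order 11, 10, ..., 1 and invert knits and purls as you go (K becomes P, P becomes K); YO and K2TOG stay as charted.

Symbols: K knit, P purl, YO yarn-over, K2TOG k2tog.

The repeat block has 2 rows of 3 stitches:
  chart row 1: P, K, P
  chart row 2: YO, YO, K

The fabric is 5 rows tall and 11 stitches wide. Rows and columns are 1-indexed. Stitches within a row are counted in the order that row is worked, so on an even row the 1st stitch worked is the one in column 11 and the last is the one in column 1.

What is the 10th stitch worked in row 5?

Stitch:
P

Derivation:
Row 5 uses chart row ((5-1) mod 2)+1 = 1. Row 5 is odd, so RS.
Chart row 1 tiled across columns 1-11: P K P P K P P K P P K
RS row: no reversal, no swap; stitch n worked = column n.
Stitch 10 in working order -> P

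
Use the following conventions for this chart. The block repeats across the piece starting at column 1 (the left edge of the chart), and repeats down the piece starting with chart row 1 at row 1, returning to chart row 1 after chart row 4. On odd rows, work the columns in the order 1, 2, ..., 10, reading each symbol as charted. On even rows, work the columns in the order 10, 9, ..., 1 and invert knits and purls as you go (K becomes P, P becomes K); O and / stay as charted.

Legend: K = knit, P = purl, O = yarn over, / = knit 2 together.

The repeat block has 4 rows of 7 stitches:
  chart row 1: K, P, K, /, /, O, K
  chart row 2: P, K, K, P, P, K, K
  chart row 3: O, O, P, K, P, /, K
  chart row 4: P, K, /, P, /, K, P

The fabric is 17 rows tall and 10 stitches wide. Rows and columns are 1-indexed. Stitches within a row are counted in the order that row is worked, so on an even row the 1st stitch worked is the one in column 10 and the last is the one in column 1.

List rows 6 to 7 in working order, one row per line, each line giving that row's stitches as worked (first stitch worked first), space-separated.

Row 6: chart row 2, WS - tiled (columns 1-10): P K K P P K K P K K; work from column 10 back to 1 with K<->P swapped.
Row 7: chart row 3, RS - tile across columns 1-10 and work as-is.

== ROWS AS WORKED ==
P P K P P K K P P K
O O P K P / K O O P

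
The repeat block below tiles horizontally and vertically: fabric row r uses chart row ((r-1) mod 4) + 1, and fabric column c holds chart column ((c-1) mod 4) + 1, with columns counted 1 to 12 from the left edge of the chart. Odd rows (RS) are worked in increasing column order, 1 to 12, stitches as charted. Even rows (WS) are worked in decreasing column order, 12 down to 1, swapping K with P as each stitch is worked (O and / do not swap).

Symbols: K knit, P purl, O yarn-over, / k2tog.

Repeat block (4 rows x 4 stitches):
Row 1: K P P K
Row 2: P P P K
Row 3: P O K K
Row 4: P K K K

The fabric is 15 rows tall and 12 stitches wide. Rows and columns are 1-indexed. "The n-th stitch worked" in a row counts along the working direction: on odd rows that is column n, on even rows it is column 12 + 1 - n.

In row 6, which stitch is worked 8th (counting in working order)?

== STITCH ==
K

Derivation:
For row 6: chart row = ((6-1) mod 4) + 1 = 2; this is a WS (even) row.
Chart row 2 tiled across columns 1-12: P P P K P P P K P P P K
Wrong side: read the tiled row from column 12 down to 1 and exchange K with P (leave O, /).
Row 6 as worked: P K K K P K K K P K K K
Counting 8 along the worked row gives K.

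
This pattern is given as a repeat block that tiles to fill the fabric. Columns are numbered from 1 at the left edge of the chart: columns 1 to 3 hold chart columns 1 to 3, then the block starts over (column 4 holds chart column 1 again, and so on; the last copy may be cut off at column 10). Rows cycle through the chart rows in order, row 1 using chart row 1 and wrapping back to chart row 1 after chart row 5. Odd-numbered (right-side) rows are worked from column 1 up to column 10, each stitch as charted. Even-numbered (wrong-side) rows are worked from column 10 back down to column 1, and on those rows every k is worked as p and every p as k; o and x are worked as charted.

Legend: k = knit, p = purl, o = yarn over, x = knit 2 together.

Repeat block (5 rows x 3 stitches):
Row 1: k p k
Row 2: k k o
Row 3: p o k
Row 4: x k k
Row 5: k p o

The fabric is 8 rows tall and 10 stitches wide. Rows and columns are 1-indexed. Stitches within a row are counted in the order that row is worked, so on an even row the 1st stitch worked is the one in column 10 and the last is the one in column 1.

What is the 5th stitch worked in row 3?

Result:
o

Derivation:
Row 3: (3-1) mod 5 = 2, so use chart row 3. Odd row -> RS.
Chart row 3 tiled across columns 1-10: p o k p o k p o k p
RS row: no reversal, no swap; stitch n worked = column n.
Stitch 5 in working order -> o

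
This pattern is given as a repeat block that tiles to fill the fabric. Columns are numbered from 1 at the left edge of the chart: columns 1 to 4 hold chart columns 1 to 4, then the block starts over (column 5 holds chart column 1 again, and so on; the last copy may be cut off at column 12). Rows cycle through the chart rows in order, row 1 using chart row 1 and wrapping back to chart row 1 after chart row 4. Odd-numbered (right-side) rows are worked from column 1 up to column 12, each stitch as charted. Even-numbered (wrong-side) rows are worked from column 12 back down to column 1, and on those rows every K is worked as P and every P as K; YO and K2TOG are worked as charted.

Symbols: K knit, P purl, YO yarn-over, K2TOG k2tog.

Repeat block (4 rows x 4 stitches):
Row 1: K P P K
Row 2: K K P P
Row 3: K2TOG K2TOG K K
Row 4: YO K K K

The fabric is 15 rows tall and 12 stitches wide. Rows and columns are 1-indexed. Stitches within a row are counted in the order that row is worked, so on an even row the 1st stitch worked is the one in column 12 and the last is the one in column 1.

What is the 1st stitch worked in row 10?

== STITCH ==
K

Derivation:
For row 10: chart row = ((10-1) mod 4) + 1 = 2; this is a WS (even) row.
Chart row 2 tiled across columns 1-12: K K P P K K P P K K P P
Wrong side: read the tiled row from column 12 down to 1 and exchange K with P (leave YO, K2TOG).
Row 10 as worked: K K P P K K P P K K P P
Stitch 1 in working order -> K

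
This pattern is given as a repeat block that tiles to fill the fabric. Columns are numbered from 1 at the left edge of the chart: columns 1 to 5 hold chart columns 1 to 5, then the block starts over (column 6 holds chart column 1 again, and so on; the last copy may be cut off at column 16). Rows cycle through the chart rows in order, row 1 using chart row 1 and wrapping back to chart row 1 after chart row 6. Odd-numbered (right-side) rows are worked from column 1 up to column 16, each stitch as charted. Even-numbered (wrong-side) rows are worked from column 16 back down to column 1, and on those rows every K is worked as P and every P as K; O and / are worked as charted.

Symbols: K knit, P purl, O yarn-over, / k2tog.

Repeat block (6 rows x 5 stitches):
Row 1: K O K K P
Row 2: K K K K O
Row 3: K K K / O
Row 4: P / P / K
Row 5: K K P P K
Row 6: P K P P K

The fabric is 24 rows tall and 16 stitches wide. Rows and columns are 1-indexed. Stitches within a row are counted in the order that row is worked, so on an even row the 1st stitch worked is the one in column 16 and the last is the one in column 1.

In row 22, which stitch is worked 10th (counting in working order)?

Row 22 uses chart row ((22-1) mod 6)+1 = 4. Row 22 is even, so WS.
Chart row 4 tiled across columns 1-16: P / P / K P / P / K P / P / K P
Wrong side: read the tiled row from column 16 down to 1 and exchange K with P (leave O, /).
Row 22 as worked: K P / K / K P / K / K P / K / K
Stitch 10 in working order -> /

Result:
/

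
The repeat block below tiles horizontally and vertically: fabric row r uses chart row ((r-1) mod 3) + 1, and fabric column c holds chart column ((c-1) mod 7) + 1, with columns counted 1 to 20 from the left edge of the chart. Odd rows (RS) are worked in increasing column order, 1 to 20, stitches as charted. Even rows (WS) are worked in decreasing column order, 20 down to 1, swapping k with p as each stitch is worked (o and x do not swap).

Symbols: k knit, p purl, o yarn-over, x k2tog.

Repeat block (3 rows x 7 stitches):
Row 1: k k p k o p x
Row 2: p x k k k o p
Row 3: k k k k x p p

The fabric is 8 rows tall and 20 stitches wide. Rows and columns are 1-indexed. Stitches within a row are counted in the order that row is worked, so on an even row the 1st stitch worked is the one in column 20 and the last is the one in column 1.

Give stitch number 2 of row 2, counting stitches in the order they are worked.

Row 2: (2-1) mod 3 = 1, so use chart row 2. Even row -> WS.
Chart row 2 tiled across columns 1-20: p x k k k o p p x k k k o p p x k k k o
Wrong side: read the tiled row from column 20 down to 1 and exchange k with p (leave o, x).
Row 2 as worked: o p p p x k k o p p p x k k o p p p x k
Counting 2 along the worked row gives p.

Stitch:
p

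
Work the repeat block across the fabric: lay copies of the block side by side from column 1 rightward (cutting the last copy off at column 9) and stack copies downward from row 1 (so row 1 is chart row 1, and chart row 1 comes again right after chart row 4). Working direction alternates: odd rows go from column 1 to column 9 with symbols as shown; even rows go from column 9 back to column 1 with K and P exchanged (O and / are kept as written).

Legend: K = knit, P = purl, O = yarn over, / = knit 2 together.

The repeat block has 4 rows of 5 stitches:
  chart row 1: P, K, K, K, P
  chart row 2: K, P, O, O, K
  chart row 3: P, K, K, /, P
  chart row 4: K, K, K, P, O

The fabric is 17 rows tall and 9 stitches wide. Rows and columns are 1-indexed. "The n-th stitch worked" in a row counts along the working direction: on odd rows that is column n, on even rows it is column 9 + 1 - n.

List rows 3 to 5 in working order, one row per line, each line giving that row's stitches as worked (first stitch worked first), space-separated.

Row 3: chart row 3, RS - tile across columns 1-9 and work as-is.
Row 4: chart row 4, WS - tiled (columns 1-9): K K K P O K K K P; work from column 9 back to 1 with K<->P swapped.
Row 5: chart row 1, RS - tile across columns 1-9 and work as-is.

== ROWS AS WORKED ==
P K K / P P K K /
K P P P O K P P P
P K K K P P K K K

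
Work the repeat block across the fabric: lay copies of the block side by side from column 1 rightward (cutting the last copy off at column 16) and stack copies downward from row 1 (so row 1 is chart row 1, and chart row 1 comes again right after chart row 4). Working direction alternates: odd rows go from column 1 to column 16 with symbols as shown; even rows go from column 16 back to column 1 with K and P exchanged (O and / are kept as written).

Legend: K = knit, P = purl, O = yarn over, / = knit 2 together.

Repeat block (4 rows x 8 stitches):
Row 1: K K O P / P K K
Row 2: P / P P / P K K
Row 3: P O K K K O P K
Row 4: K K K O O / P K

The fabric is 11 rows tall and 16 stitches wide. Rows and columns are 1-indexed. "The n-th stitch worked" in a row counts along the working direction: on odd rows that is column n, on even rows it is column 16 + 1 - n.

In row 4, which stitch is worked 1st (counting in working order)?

For row 4: chart row = ((4-1) mod 4) + 1 = 4; this is a WS (even) row.
Chart row 4 tiled across columns 1-16: K K K O O / P K K K K O O / P K
Wrong side: read the tiled row from column 16 down to 1 and exchange K with P (leave O, /).
Row 4 as worked: P K / O O P P P P K / O O P P P
Counting 1 along the worked row gives P.

== STITCH ==
P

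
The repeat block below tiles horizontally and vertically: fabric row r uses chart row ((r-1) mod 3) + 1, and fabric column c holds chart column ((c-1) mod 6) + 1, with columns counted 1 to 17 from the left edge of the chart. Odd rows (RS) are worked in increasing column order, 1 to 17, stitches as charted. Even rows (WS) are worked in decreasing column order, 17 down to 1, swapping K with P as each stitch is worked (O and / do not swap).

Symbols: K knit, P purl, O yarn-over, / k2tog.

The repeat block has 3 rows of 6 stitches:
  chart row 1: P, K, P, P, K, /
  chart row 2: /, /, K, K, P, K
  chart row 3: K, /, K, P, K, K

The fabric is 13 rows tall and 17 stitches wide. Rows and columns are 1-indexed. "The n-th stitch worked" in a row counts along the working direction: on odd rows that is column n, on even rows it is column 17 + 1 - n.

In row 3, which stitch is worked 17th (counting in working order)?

For row 3: chart row = ((3-1) mod 3) + 1 = 3; this is a RS (odd) row.
Chart row 3 tiled across columns 1-17: K / K P K K K / K P K K K / K P K
RS: work column 1 to column 17, symbols as charted — the tiled row is the row as worked.
The 17th stitch worked is K.

Result:
K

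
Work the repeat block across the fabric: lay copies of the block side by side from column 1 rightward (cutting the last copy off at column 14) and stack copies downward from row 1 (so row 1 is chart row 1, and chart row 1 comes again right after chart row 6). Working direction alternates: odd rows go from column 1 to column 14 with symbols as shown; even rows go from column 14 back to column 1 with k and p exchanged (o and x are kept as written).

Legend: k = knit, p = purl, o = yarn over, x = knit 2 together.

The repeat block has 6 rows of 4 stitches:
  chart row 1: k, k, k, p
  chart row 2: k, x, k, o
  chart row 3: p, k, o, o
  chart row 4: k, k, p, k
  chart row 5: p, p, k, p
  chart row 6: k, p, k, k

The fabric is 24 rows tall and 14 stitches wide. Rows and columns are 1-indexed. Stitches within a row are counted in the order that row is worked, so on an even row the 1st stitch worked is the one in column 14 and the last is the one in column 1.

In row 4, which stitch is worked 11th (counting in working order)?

Stitch:
p

Derivation:
Row 4 uses chart row ((4-1) mod 6)+1 = 4. Row 4 is even, so WS.
Chart row 4 tiled across columns 1-14: k k p k k k p k k k p k k k
WS row: flip the tiled sequence (start at column 14) and apply k<->p; o and x stay.
Row 4 as worked: p p p k p p p k p p p k p p
Counting 11 along the worked row gives p.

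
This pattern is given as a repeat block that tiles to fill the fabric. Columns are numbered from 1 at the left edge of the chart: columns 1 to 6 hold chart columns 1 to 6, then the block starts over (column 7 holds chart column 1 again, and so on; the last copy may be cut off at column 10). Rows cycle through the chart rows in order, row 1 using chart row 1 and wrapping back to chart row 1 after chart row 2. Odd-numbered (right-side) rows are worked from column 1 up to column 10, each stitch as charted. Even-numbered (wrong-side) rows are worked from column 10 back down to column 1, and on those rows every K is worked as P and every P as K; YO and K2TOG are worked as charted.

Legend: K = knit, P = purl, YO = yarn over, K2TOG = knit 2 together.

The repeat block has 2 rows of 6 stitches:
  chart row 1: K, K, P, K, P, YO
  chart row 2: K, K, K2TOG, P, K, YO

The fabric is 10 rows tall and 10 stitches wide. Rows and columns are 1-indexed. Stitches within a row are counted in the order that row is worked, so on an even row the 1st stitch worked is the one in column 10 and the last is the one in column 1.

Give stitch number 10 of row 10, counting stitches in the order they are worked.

For row 10: chart row = ((10-1) mod 2) + 1 = 2; this is a WS (even) row.
Chart row 2 tiled across columns 1-10: K K K2TOG P K YO K K K2TOG P
WS: work from column 10 back to column 1 (reverse the tiled row), swapping K<->P (YO and K2TOG unchanged).
Row 10 as worked: K K2TOG P P YO P K K2TOG P P
The 10th stitch worked is P.

Stitch:
P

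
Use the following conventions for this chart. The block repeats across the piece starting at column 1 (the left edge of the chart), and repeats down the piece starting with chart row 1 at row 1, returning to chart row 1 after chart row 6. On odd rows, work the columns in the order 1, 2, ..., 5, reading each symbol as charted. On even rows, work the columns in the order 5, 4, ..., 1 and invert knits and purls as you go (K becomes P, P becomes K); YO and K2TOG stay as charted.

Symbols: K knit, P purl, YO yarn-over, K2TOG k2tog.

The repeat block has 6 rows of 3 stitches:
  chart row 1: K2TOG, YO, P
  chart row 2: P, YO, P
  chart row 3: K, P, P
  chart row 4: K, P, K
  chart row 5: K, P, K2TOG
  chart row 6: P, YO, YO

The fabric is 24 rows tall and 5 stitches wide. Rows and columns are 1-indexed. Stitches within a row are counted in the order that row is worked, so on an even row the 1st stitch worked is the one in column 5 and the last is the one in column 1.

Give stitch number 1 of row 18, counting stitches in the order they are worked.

== STITCH ==
YO

Derivation:
Row 18: (18-1) mod 6 = 5, so use chart row 6. Even row -> WS.
Chart row 6 tiled across columns 1-5: P YO YO P YO
Wrong side: read the tiled row from column 5 down to 1 and exchange K with P (leave YO, K2TOG).
Row 18 as worked: YO K YO YO K
Counting 1 along the worked row gives YO.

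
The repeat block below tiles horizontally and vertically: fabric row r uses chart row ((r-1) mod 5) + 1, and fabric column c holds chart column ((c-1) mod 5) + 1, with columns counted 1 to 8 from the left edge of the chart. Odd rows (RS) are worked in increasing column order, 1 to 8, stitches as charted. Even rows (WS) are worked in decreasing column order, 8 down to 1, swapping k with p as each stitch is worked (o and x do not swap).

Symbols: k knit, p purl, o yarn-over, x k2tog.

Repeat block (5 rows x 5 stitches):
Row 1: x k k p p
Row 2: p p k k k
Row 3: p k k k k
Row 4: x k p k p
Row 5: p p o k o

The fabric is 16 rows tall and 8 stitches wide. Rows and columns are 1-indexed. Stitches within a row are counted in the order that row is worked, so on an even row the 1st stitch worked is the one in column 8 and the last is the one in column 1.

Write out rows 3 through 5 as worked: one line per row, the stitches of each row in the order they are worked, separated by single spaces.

Row 3: chart row 3, RS - tile across columns 1-8 and work as-is.
Row 4: chart row 4, WS - tiled (columns 1-8): x k p k p x k p; work from column 8 back to 1 with k<->p swapped.
Row 5: chart row 5, RS - tile across columns 1-8 and work as-is.

Rows as worked:
p k k k k p k k
k p x k p k p x
p p o k o p p o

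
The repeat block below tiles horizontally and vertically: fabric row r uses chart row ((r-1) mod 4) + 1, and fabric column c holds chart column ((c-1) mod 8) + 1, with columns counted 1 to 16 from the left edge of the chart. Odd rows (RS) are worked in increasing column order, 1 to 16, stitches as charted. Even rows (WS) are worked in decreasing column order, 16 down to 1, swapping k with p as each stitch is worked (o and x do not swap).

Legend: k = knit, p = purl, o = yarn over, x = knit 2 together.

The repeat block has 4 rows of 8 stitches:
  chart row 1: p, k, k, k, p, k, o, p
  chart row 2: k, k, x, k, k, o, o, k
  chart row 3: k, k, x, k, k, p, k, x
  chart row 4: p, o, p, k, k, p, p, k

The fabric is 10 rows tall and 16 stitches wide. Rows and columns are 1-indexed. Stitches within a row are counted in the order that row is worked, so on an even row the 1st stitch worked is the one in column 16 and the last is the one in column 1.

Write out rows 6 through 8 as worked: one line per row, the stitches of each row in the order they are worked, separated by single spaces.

Row 6: chart row 2, WS - tiled (columns 1-16): k k x k k o o k k k x k k o o k; work from column 16 back to 1 with k<->p swapped.
Row 7: chart row 3, RS - tile across columns 1-16 and work as-is.
Row 8: chart row 4, WS - tiled (columns 1-16): p o p k k p p k p o p k k p p k; work from column 16 back to 1 with k<->p swapped.

Result:
p o o p p x p p p o o p p x p p
k k x k k p k x k k x k k p k x
p k k p p k o k p k k p p k o k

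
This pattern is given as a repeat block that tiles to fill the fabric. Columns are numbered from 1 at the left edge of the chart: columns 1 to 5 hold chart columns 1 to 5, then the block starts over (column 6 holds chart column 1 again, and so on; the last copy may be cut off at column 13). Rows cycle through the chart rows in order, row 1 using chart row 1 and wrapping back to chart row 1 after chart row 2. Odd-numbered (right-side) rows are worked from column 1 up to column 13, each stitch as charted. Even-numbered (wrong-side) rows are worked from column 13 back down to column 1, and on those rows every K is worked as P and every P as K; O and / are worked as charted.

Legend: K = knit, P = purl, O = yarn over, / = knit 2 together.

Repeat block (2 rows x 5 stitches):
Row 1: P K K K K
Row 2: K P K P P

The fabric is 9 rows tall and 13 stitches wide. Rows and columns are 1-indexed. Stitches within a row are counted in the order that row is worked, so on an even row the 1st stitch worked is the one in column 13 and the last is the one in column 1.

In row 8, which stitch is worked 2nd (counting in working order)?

== STITCH ==
K

Derivation:
For row 8: chart row = ((8-1) mod 2) + 1 = 2; this is a WS (even) row.
Chart row 2 tiled across columns 1-13: K P K P P K P K P P K P K
WS row: flip the tiled sequence (start at column 13) and apply K<->P; O and / stay.
Row 8 as worked: P K P K K P K P K K P K P
Stitch 2 in working order -> K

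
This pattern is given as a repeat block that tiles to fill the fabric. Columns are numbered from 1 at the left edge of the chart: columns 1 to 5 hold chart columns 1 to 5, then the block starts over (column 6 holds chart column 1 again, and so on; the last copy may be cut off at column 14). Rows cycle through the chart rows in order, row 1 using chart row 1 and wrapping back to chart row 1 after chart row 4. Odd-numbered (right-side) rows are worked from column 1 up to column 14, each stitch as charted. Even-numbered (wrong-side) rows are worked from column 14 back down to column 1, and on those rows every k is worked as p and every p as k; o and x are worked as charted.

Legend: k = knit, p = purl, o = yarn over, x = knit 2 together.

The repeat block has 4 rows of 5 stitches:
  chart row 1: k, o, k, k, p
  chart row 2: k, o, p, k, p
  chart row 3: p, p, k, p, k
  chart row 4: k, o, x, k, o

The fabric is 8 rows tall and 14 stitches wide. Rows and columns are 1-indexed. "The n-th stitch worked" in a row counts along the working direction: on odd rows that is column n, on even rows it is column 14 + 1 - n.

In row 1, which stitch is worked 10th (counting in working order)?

Row 1: (1-1) mod 4 = 0, so use chart row 1. Odd row -> RS.
Chart row 1 tiled across columns 1-14: k o k k p k o k k p k o k k
RS: work column 1 to column 14, symbols as charted — the tiled row is the row as worked.
The 10th stitch worked is p.

Stitch:
p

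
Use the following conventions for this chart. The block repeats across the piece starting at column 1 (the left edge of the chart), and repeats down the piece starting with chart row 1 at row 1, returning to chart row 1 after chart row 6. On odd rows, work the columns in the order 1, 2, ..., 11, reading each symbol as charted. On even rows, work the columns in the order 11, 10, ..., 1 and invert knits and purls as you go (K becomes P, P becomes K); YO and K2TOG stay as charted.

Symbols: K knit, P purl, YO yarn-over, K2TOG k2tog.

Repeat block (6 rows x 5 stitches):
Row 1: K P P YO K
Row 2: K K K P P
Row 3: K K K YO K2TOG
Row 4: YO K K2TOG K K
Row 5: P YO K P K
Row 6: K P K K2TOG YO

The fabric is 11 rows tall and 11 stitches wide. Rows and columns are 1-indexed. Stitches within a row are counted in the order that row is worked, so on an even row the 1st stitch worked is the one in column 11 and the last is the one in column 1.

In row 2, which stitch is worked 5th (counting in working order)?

== STITCH ==
P

Derivation:
Row 2 uses chart row ((2-1) mod 6)+1 = 2. Row 2 is even, so WS.
Chart row 2 tiled across columns 1-11: K K K P P K K K P P K
WS: work from column 11 back to column 1 (reverse the tiled row), swapping K<->P (YO and K2TOG unchanged).
Row 2 as worked: P K K P P P K K P P P
The 5th stitch worked is P.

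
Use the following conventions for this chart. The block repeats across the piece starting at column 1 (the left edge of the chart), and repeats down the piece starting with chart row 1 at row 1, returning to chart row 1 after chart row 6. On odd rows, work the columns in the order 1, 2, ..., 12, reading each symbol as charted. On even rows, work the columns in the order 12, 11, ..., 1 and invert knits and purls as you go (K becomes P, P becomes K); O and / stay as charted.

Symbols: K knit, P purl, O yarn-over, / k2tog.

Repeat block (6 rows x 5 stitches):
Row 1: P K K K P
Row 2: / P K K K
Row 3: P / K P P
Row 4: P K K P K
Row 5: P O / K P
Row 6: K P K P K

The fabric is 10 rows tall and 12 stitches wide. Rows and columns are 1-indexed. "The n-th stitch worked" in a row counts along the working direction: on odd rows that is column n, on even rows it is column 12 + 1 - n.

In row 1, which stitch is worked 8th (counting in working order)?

Row 1 uses chart row ((1-1) mod 6)+1 = 1. Row 1 is odd, so RS.
Chart row 1 tiled across columns 1-12: P K K K P P K K K P P K
Right side: take the tiled row as-is (worked left to right from column 1).
Stitch 8 in working order -> K

== STITCH ==
K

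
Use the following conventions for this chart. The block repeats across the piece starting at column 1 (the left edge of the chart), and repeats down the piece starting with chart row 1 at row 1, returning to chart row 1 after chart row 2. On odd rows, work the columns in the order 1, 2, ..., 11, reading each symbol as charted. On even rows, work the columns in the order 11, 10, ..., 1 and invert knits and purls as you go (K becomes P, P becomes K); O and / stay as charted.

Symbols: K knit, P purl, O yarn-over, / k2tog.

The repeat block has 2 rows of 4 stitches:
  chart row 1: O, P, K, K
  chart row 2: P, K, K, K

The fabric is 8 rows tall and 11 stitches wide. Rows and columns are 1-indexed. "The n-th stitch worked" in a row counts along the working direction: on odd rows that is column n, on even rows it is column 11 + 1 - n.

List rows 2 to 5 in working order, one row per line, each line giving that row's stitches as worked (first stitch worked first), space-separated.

Row 2: chart row 2, WS - tiled (columns 1-11): P K K K P K K K P K K; work from column 11 back to 1 with K<->P swapped.
Row 3: chart row 1, RS - tile across columns 1-11 and work as-is.
Row 4: chart row 2, WS - tiled (columns 1-11): P K K K P K K K P K K; work from column 11 back to 1 with K<->P swapped.
Row 5: chart row 1, RS - tile across columns 1-11 and work as-is.

== ROWS AS WORKED ==
P P K P P P K P P P K
O P K K O P K K O P K
P P K P P P K P P P K
O P K K O P K K O P K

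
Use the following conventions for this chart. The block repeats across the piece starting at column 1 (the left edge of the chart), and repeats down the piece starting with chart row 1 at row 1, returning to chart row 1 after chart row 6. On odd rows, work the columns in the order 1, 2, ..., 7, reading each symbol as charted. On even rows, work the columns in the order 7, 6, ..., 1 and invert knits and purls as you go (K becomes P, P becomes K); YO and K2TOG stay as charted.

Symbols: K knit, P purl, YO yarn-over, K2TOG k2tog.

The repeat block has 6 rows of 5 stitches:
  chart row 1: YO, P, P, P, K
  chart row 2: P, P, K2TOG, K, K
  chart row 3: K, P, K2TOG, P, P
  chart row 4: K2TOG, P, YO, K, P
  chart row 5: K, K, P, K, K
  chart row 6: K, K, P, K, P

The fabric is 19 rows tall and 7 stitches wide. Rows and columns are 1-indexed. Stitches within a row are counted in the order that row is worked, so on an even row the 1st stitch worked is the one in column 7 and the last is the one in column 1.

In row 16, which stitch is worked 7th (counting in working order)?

For row 16: chart row = ((16-1) mod 6) + 1 = 4; this is a WS (even) row.
Chart row 4 tiled across columns 1-7: K2TOG P YO K P K2TOG P
WS: work from column 7 back to column 1 (reverse the tiled row), swapping K<->P (YO and K2TOG unchanged).
Row 16 as worked: K K2TOG K P YO K K2TOG
Counting 7 along the worked row gives K2TOG.

Stitch:
K2TOG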